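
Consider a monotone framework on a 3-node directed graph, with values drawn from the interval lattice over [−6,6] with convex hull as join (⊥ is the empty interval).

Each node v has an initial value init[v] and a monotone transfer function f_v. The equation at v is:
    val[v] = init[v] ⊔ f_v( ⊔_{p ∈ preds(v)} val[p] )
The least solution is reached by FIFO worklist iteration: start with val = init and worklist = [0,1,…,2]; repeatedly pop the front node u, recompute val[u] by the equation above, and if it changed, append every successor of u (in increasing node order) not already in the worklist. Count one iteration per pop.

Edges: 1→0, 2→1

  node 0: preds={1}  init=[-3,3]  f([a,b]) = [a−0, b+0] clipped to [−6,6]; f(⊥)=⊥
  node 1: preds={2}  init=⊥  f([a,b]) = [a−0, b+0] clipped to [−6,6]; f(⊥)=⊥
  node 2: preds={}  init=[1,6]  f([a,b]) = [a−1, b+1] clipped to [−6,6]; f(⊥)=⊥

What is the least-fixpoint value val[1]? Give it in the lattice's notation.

[1,6]

Trace (4 dequeues):
  [1] u=0 | in ⊥ | out [-3,3] | ==
  [2] u=1 | in [1,6] | out [1,6] | prev ⊥ | push {0}
  [3] u=2 | in ⊥ | out [1,6] | ==
  [4] u=0 | in [1,6] | out [-3,6] | prev [-3,3] | push {}

Converged values:
  [0] [-3,6]
  [1] [1,6]
  [2] [1,6]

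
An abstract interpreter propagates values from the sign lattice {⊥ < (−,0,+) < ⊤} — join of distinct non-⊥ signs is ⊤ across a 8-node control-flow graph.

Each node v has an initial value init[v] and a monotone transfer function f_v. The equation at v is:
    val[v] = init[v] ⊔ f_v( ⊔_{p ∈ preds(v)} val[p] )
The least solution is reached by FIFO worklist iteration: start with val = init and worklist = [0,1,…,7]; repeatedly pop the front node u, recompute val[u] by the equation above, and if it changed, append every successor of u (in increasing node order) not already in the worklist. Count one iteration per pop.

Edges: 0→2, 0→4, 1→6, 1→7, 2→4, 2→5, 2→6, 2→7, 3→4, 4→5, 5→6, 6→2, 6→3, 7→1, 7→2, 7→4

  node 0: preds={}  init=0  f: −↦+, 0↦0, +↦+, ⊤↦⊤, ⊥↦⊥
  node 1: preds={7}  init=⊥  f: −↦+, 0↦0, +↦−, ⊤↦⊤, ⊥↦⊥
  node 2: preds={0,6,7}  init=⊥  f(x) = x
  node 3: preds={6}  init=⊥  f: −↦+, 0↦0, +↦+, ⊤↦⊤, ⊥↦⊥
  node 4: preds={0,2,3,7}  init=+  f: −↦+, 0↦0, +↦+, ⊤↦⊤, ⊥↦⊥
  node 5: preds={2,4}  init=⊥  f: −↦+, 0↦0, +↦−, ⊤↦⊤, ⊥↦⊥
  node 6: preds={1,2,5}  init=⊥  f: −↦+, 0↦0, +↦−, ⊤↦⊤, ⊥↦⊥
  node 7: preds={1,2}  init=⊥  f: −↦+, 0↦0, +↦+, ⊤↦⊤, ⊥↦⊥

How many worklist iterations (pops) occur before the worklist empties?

Worklist (20 pops):
  #1 pop 0: in=⊥ → 0 (no change)
  #2 pop 1: in=⊥ → ⊥ (no change)
  #3 pop 2: in=0 → 0 (was ⊥); enqueue []
  #4 pop 3: in=⊥ → ⊥ (no change)
  #5 pop 4: in=0 → ⊤ (was +); enqueue []
  #6 pop 5: in=⊤ → ⊤ (was ⊥); enqueue []
  #7 pop 6: in=⊤ → ⊤ (was ⊥); enqueue [2,3]
  #8 pop 7: in=0 → 0 (was ⊥); enqueue [1,4]
  #9 pop 2: in=⊤ → ⊤ (was 0); enqueue [5,6,7]
  #10 pop 3: in=⊤ → ⊤ (was ⊥); enqueue []
  #11 pop 1: in=0 → 0 (was ⊥); enqueue []
  #12 pop 4: in=⊤ → ⊤ (no change)
  #13 pop 5: in=⊤ → ⊤ (no change)
  #14 pop 6: in=⊤ → ⊤ (no change)
  #15 pop 7: in=⊤ → ⊤ (was 0); enqueue [1,2,4]
  #16 pop 1: in=⊤ → ⊤ (was 0); enqueue [6,7]
  #17 pop 2: in=⊤ → ⊤ (no change)
  #18 pop 4: in=⊤ → ⊤ (no change)
  #19 pop 6: in=⊤ → ⊤ (no change)
  #20 pop 7: in=⊤ → ⊤ (no change)

Fixpoint:
  val[0] = 0
  val[1] = ⊤
  val[2] = ⊤
  val[3] = ⊤
  val[4] = ⊤
  val[5] = ⊤
  val[6] = ⊤
  val[7] = ⊤

20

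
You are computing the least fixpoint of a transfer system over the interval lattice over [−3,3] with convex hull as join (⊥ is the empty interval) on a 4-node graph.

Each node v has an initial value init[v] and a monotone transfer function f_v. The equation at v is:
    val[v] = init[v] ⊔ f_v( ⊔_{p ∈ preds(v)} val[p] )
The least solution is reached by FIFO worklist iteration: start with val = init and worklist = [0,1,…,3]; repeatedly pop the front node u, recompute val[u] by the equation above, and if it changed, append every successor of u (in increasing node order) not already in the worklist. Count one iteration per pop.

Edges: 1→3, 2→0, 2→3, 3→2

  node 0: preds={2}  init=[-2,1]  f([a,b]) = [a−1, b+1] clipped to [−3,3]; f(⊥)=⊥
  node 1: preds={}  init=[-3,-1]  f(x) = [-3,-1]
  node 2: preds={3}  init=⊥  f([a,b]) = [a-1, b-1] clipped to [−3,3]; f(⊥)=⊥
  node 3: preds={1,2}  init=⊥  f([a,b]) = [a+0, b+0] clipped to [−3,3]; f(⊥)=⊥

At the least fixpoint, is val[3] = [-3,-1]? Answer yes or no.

yes

Trace (7 dequeues):
  [1] u=0 | in ⊥ | out [-2,1] | ==
  [2] u=1 | in ⊥ | out [-3,-1] | ==
  [3] u=2 | in ⊥ | out ⊥ | ==
  [4] u=3 | in [-3,-1] | out [-3,-1] | prev ⊥ | push {2}
  [5] u=2 | in [-3,-1] | out [-3,-2] | prev ⊥ | push {0,3}
  [6] u=0 | in [-3,-2] | out [-3,1] | prev [-2,1] | push {}
  [7] u=3 | in [-3,-1] | out [-3,-1] | ==

Converged values:
  [0] [-3,1]
  [1] [-3,-1]
  [2] [-3,-2]
  [3] [-3,-1]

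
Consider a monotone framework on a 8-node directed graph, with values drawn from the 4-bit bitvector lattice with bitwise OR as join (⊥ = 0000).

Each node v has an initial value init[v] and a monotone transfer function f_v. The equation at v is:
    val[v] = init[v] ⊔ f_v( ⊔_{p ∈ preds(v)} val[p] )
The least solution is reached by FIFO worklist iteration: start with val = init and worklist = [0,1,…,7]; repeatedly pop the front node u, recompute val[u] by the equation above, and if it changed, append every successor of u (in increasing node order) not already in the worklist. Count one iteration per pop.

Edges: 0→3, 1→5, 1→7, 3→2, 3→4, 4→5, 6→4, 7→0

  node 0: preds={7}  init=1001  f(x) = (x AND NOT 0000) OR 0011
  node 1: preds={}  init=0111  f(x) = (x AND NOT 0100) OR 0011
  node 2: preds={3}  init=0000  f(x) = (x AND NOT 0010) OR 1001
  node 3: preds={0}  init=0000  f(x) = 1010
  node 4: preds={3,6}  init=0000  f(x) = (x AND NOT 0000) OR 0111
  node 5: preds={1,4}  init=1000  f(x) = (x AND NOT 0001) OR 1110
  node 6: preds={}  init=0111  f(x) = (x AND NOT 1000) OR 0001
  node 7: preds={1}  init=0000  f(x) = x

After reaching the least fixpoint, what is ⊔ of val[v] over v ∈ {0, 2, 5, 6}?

Worklist (11 pops):
  #1 pop 0: in=0000 → 1011 (was 1001); enqueue []
  #2 pop 1: in=0000 → 0111 (no change)
  #3 pop 2: in=0000 → 1001 (was 0000); enqueue []
  #4 pop 3: in=1011 → 1010 (was 0000); enqueue [2]
  #5 pop 4: in=1111 → 1111 (was 0000); enqueue []
  #6 pop 5: in=1111 → 1110 (was 1000); enqueue []
  #7 pop 6: in=0000 → 0111 (no change)
  #8 pop 7: in=0111 → 0111 (was 0000); enqueue [0]
  #9 pop 2: in=1010 → 1001 (no change)
  #10 pop 0: in=0111 → 1111 (was 1011); enqueue [3]
  #11 pop 3: in=1111 → 1010 (no change)

Fixpoint:
  val[0] = 1111
  val[1] = 0111
  val[2] = 1001
  val[3] = 1010
  val[4] = 1111
  val[5] = 1110
  val[6] = 0111
  val[7] = 0111

1111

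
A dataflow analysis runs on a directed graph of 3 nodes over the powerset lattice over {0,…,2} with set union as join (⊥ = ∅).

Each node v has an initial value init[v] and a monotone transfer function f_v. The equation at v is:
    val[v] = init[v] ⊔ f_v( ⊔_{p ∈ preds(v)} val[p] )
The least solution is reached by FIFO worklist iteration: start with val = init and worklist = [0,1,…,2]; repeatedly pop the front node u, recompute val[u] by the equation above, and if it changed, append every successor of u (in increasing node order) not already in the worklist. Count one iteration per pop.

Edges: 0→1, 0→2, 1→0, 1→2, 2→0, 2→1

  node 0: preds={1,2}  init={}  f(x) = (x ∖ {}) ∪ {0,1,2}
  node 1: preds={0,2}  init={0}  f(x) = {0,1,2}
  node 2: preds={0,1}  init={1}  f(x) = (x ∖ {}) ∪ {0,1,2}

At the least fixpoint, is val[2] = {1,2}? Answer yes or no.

no

Trace (5 dequeues):
  [1] u=0 | in {0,1} | out {0,1,2} | prev {} | push {}
  [2] u=1 | in {0,1,2} | out {0,1,2} | prev {0} | push {0}
  [3] u=2 | in {0,1,2} | out {0,1,2} | prev {1} | push {1}
  [4] u=0 | in {0,1,2} | out {0,1,2} | ==
  [5] u=1 | in {0,1,2} | out {0,1,2} | ==

Converged values:
  [0] {0,1,2}
  [1] {0,1,2}
  [2] {0,1,2}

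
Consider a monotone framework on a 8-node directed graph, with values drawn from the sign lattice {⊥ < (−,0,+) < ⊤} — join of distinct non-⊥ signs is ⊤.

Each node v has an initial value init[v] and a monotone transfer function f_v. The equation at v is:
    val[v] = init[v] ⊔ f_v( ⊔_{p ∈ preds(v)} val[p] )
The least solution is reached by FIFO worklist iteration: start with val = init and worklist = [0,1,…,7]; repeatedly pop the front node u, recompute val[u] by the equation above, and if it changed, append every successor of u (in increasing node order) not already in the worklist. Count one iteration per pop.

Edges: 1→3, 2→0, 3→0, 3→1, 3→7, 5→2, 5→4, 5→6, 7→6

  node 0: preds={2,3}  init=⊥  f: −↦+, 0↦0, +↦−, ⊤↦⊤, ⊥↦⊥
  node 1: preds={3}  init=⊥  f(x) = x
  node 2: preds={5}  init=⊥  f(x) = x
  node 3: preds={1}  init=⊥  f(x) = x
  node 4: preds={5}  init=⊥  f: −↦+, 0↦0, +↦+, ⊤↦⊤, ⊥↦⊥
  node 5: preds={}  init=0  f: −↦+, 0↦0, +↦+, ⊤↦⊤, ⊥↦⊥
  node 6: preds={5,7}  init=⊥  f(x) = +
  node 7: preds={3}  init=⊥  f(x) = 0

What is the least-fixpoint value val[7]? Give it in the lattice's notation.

0

Trace (10 dequeues):
  [1] u=0 | in ⊥ | out ⊥ | ==
  [2] u=1 | in ⊥ | out ⊥ | ==
  [3] u=2 | in 0 | out 0 | prev ⊥ | push {0}
  [4] u=3 | in ⊥ | out ⊥ | ==
  [5] u=4 | in 0 | out 0 | prev ⊥ | push {}
  [6] u=5 | in ⊥ | out 0 | ==
  [7] u=6 | in 0 | out + | prev ⊥ | push {}
  [8] u=7 | in ⊥ | out 0 | prev ⊥ | push {6}
  [9] u=0 | in 0 | out 0 | prev ⊥ | push {}
  [10] u=6 | in 0 | out + | ==

Converged values:
  [0] 0
  [1] ⊥
  [2] 0
  [3] ⊥
  [4] 0
  [5] 0
  [6] +
  [7] 0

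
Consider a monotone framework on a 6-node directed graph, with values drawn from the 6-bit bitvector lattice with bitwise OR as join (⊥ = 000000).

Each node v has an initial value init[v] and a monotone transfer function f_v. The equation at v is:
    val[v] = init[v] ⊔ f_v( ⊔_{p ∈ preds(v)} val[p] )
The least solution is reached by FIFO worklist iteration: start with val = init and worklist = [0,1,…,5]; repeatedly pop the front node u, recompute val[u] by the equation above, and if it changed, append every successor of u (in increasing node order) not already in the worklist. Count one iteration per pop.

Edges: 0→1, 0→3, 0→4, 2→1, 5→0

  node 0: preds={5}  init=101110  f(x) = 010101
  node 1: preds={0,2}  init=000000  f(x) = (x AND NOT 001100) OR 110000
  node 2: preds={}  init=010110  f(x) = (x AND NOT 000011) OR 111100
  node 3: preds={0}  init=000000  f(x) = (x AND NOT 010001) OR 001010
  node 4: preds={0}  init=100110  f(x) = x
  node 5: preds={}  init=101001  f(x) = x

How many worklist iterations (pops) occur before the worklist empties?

Worklist (7 pops):
  #1 pop 0: in=101001 → 111111 (was 101110); enqueue []
  #2 pop 1: in=111111 → 110011 (was 000000); enqueue []
  #3 pop 2: in=000000 → 111110 (was 010110); enqueue [1]
  #4 pop 3: in=111111 → 101110 (was 000000); enqueue []
  #5 pop 4: in=111111 → 111111 (was 100110); enqueue []
  #6 pop 5: in=000000 → 101001 (no change)
  #7 pop 1: in=111111 → 110011 (no change)

Fixpoint:
  val[0] = 111111
  val[1] = 110011
  val[2] = 111110
  val[3] = 101110
  val[4] = 111111
  val[5] = 101001

7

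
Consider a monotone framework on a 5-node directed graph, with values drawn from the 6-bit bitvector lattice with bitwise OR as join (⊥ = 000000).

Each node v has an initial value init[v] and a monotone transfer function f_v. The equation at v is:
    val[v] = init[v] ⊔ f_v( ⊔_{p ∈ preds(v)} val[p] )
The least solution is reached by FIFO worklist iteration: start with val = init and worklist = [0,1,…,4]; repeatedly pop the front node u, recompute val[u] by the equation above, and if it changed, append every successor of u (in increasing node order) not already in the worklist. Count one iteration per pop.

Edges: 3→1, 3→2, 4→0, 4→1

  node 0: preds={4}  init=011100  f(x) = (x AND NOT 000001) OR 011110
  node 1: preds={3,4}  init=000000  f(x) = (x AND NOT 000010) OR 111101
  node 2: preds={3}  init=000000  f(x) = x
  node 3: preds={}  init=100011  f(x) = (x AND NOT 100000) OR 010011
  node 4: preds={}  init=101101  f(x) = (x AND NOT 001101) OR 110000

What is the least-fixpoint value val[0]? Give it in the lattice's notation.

111110

Worklist (8 pops):
  #1 pop 0: in=101101 → 111110 (was 011100); enqueue []
  #2 pop 1: in=101111 → 111101 (was 000000); enqueue []
  #3 pop 2: in=100011 → 100011 (was 000000); enqueue []
  #4 pop 3: in=000000 → 110011 (was 100011); enqueue [1,2]
  #5 pop 4: in=000000 → 111101 (was 101101); enqueue [0]
  #6 pop 1: in=111111 → 111101 (no change)
  #7 pop 2: in=110011 → 110011 (was 100011); enqueue []
  #8 pop 0: in=111101 → 111110 (no change)

Fixpoint:
  val[0] = 111110
  val[1] = 111101
  val[2] = 110011
  val[3] = 110011
  val[4] = 111101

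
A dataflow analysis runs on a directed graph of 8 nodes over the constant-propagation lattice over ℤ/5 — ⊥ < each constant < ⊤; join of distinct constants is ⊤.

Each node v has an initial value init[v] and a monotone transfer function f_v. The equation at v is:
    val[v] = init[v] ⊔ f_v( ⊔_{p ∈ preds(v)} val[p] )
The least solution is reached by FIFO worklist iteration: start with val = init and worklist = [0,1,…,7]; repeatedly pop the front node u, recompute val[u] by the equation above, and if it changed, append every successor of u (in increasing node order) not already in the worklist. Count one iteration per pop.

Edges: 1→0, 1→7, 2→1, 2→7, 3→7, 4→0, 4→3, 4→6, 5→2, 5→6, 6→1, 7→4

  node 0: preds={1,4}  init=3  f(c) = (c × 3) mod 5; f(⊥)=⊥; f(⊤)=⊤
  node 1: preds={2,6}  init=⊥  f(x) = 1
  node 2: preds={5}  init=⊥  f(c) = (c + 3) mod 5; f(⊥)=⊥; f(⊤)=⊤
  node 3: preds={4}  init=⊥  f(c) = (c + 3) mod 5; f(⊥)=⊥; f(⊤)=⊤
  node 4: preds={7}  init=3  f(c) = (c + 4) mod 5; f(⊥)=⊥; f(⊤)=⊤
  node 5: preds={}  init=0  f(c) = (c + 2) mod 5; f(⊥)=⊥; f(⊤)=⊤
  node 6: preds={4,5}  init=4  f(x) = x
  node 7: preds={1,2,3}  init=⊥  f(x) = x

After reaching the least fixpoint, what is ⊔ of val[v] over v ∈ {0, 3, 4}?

⊤

Worklist (15 pops):
  #1 pop 0: in=3 → ⊤ (was 3); enqueue []
  #2 pop 1: in=4 → 1 (was ⊥); enqueue [0]
  #3 pop 2: in=0 → 3 (was ⊥); enqueue [1]
  #4 pop 3: in=3 → 1 (was ⊥); enqueue []
  #5 pop 4: in=⊥ → 3 (no change)
  #6 pop 5: in=⊥ → 0 (no change)
  #7 pop 6: in=⊤ → ⊤ (was 4); enqueue []
  #8 pop 7: in=⊤ → ⊤ (was ⊥); enqueue [4]
  #9 pop 0: in=⊤ → ⊤ (no change)
  #10 pop 1: in=⊤ → 1 (no change)
  #11 pop 4: in=⊤ → ⊤ (was 3); enqueue [0,3,6]
  #12 pop 0: in=⊤ → ⊤ (no change)
  #13 pop 3: in=⊤ → ⊤ (was 1); enqueue [7]
  #14 pop 6: in=⊤ → ⊤ (no change)
  #15 pop 7: in=⊤ → ⊤ (no change)

Fixpoint:
  val[0] = ⊤
  val[1] = 1
  val[2] = 3
  val[3] = ⊤
  val[4] = ⊤
  val[5] = 0
  val[6] = ⊤
  val[7] = ⊤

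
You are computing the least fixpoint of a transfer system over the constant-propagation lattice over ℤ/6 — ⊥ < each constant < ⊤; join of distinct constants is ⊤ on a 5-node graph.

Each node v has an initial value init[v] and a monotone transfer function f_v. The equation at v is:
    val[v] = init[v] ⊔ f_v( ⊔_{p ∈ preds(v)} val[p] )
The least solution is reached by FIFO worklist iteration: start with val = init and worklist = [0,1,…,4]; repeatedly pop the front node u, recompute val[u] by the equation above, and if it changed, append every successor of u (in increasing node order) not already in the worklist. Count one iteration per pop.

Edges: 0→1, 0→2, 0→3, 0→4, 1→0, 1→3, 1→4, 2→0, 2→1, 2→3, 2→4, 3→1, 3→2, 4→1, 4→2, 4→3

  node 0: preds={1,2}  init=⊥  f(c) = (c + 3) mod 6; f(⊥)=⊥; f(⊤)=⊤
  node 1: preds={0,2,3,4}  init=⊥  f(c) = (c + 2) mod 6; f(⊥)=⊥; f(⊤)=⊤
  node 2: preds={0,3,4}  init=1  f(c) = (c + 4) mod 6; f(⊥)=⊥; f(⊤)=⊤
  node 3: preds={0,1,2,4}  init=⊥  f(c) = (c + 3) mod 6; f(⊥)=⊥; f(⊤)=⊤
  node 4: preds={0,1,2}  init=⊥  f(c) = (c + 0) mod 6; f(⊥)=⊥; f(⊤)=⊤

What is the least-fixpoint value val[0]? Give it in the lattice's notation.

⊤

Worklist (10 pops):
  #1 pop 0: in=1 → 4 (was ⊥); enqueue []
  #2 pop 1: in=⊤ → ⊤ (was ⊥); enqueue [0]
  #3 pop 2: in=4 → ⊤ (was 1); enqueue [1]
  #4 pop 3: in=⊤ → ⊤ (was ⊥); enqueue [2]
  #5 pop 4: in=⊤ → ⊤ (was ⊥); enqueue [3]
  #6 pop 0: in=⊤ → ⊤ (was 4); enqueue [4]
  #7 pop 1: in=⊤ → ⊤ (no change)
  #8 pop 2: in=⊤ → ⊤ (no change)
  #9 pop 3: in=⊤ → ⊤ (no change)
  #10 pop 4: in=⊤ → ⊤ (no change)

Fixpoint:
  val[0] = ⊤
  val[1] = ⊤
  val[2] = ⊤
  val[3] = ⊤
  val[4] = ⊤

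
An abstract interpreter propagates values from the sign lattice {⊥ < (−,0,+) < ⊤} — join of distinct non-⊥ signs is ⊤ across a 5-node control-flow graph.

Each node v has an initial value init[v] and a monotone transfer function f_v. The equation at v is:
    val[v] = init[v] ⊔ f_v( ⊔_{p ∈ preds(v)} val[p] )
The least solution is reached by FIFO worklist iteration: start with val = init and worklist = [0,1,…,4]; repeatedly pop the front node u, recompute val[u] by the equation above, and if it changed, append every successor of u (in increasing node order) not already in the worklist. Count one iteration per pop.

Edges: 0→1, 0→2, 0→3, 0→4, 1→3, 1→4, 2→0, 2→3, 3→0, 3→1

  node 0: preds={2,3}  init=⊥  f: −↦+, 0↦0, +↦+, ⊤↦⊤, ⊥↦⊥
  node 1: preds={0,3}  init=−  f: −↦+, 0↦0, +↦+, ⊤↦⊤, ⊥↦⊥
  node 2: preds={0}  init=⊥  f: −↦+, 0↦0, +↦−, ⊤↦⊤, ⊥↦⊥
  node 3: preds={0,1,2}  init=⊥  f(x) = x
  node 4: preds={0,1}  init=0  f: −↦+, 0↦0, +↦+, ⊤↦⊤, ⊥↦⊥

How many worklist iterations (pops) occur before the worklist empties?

16

Iteration log — 16 steps:
  step 1. node 0  ⊔preds=⊥  new=⊥  stable
  step 2. node 1  ⊔preds=⊥  new=−  stable
  step 3. node 2  ⊔preds=⊥  new=⊥  stable
  step 4. node 3  ⊔preds=−  new=−  old=⊥  +wl: 0,1
  step 5. node 4  ⊔preds=−  new=⊤  old=0  +wl: 
  step 6. node 0  ⊔preds=−  new=+  old=⊥  +wl: 2,3,4
  step 7. node 1  ⊔preds=⊤  new=⊤  old=−  +wl: 
  step 8. node 2  ⊔preds=+  new=−  old=⊥  +wl: 0
  step 9. node 3  ⊔preds=⊤  new=⊤  old=−  +wl: 1
  step 10. node 4  ⊔preds=⊤  new=⊤  stable
  step 11. node 0  ⊔preds=⊤  new=⊤  old=+  +wl: 2,3,4
  step 12. node 1  ⊔preds=⊤  new=⊤  stable
  step 13. node 2  ⊔preds=⊤  new=⊤  old=−  +wl: 0
  step 14. node 3  ⊔preds=⊤  new=⊤  stable
  step 15. node 4  ⊔preds=⊤  new=⊤  stable
  step 16. node 0  ⊔preds=⊤  new=⊤  stable

Least fixpoint reached:
  node 0: ⊤
  node 1: ⊤
  node 2: ⊤
  node 3: ⊤
  node 4: ⊤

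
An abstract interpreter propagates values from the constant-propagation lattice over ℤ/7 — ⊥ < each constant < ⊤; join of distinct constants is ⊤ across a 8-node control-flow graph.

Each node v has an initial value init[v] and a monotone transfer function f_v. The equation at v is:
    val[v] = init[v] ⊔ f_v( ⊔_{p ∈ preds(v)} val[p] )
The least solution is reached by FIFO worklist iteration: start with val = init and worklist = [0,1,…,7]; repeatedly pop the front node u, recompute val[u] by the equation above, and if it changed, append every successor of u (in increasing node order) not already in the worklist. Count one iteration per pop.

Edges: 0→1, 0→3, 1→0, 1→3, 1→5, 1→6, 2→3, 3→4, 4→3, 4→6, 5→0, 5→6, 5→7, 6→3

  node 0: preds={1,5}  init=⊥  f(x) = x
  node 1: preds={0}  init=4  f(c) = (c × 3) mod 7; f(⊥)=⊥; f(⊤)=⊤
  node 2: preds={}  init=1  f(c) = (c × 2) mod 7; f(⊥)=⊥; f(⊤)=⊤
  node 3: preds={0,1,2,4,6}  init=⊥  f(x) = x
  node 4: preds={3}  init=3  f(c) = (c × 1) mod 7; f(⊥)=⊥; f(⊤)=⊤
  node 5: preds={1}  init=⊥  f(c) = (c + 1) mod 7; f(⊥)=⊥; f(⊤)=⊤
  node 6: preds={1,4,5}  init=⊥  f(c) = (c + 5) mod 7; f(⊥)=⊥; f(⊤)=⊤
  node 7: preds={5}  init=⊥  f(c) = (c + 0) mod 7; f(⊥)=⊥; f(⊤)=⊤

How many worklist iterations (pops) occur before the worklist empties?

Iteration log — 11 steps:
  step 1. node 0  ⊔preds=4  new=4  old=⊥  +wl: 
  step 2. node 1  ⊔preds=4  new=⊤  old=4  +wl: 0
  step 3. node 2  ⊔preds=⊥  new=1  stable
  step 4. node 3  ⊔preds=⊤  new=⊤  old=⊥  +wl: 
  step 5. node 4  ⊔preds=⊤  new=⊤  old=3  +wl: 3
  step 6. node 5  ⊔preds=⊤  new=⊤  old=⊥  +wl: 
  step 7. node 6  ⊔preds=⊤  new=⊤  old=⊥  +wl: 
  step 8. node 7  ⊔preds=⊤  new=⊤  old=⊥  +wl: 
  step 9. node 0  ⊔preds=⊤  new=⊤  old=4  +wl: 1
  step 10. node 3  ⊔preds=⊤  new=⊤  stable
  step 11. node 1  ⊔preds=⊤  new=⊤  stable

Least fixpoint reached:
  node 0: ⊤
  node 1: ⊤
  node 2: 1
  node 3: ⊤
  node 4: ⊤
  node 5: ⊤
  node 6: ⊤
  node 7: ⊤

11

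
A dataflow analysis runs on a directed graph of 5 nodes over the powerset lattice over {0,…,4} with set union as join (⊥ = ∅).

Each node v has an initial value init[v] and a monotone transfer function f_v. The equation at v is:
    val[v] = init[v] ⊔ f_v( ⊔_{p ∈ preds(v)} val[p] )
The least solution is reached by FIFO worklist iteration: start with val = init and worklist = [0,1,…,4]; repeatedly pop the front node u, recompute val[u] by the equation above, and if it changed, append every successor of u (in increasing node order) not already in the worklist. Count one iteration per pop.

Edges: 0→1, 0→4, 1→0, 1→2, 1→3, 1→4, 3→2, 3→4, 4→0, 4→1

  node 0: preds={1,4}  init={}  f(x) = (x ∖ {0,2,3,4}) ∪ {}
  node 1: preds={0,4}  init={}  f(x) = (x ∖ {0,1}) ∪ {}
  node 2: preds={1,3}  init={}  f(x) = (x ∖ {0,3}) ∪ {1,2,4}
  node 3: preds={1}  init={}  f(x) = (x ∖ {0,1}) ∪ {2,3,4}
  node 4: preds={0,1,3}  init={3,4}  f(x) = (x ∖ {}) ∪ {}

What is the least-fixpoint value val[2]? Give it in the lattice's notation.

Iteration log — 12 steps:
  step 1. node 0  ⊔preds={3,4}  new={}  stable
  step 2. node 1  ⊔preds={3,4}  new={3,4}  old={}  +wl: 0
  step 3. node 2  ⊔preds={3,4}  new={1,2,4}  old={}  +wl: 
  step 4. node 3  ⊔preds={3,4}  new={2,3,4}  old={}  +wl: 2
  step 5. node 4  ⊔preds={2,3,4}  new={2,3,4}  old={3,4}  +wl: 1
  step 6. node 0  ⊔preds={2,3,4}  new={}  stable
  step 7. node 2  ⊔preds={2,3,4}  new={1,2,4}  stable
  step 8. node 1  ⊔preds={2,3,4}  new={2,3,4}  old={3,4}  +wl: 0,2,3,4
  step 9. node 0  ⊔preds={2,3,4}  new={}  stable
  step 10. node 2  ⊔preds={2,3,4}  new={1,2,4}  stable
  step 11. node 3  ⊔preds={2,3,4}  new={2,3,4}  stable
  step 12. node 4  ⊔preds={2,3,4}  new={2,3,4}  stable

Least fixpoint reached:
  node 0: {}
  node 1: {2,3,4}
  node 2: {1,2,4}
  node 3: {2,3,4}
  node 4: {2,3,4}

{1,2,4}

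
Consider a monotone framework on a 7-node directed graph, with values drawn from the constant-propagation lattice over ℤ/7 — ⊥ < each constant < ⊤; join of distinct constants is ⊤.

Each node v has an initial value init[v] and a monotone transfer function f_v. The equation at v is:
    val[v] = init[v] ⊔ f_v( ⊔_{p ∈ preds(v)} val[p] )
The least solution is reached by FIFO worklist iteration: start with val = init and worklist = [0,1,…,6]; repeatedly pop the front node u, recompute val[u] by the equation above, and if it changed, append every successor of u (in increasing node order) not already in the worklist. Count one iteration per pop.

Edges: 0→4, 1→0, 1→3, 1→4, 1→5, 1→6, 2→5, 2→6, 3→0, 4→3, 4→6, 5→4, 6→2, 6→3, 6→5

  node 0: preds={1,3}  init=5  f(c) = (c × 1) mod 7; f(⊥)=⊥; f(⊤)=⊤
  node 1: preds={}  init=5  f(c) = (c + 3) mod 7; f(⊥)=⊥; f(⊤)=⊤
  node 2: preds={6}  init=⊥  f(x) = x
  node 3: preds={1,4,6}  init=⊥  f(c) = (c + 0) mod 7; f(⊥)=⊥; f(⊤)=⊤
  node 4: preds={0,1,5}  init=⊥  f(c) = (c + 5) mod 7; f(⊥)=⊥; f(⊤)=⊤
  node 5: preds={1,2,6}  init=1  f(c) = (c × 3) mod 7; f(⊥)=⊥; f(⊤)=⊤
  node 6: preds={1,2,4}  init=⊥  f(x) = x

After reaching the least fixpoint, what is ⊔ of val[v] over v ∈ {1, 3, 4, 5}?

⊤

Trace (14 dequeues):
  [1] u=0 | in 5 | out 5 | ==
  [2] u=1 | in ⊥ | out 5 | ==
  [3] u=2 | in ⊥ | out ⊥ | ==
  [4] u=3 | in 5 | out 5 | prev ⊥ | push {0}
  [5] u=4 | in ⊤ | out ⊤ | prev ⊥ | push {3}
  [6] u=5 | in 5 | out 1 | ==
  [7] u=6 | in ⊤ | out ⊤ | prev ⊥ | push {2,5}
  [8] u=0 | in 5 | out 5 | ==
  [9] u=3 | in ⊤ | out ⊤ | prev 5 | push {0}
  [10] u=2 | in ⊤ | out ⊤ | prev ⊥ | push {6}
  [11] u=5 | in ⊤ | out ⊤ | prev 1 | push {4}
  [12] u=0 | in ⊤ | out ⊤ | prev 5 | push {}
  [13] u=6 | in ⊤ | out ⊤ | ==
  [14] u=4 | in ⊤ | out ⊤ | ==

Converged values:
  [0] ⊤
  [1] 5
  [2] ⊤
  [3] ⊤
  [4] ⊤
  [5] ⊤
  [6] ⊤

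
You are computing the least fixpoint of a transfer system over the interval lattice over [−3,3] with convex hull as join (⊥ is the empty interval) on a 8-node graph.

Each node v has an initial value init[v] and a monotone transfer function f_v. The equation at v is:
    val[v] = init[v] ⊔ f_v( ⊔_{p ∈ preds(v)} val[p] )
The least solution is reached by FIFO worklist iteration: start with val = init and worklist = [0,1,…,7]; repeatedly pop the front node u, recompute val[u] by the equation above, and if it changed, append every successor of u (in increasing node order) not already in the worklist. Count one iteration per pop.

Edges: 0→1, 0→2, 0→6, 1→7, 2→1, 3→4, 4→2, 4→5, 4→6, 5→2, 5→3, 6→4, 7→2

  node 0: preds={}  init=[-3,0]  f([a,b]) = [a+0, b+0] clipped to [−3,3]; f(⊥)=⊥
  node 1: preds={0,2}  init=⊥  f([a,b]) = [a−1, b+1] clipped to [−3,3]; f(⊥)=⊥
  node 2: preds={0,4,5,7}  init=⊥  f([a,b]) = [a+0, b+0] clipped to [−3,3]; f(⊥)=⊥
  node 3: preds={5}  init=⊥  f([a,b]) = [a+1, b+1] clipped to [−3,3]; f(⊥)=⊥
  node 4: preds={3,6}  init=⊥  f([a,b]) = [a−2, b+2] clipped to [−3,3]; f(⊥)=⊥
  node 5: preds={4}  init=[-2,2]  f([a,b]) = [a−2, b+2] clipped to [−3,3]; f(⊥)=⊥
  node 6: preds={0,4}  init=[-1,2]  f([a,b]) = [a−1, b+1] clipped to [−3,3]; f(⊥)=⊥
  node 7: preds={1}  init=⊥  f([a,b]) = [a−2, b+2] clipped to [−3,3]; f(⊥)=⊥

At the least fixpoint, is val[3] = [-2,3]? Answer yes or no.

Worklist (14 pops):
  #1 pop 0: in=⊥ → [-3,0] (no change)
  #2 pop 1: in=[-3,0] → [-3,1] (was ⊥); enqueue []
  #3 pop 2: in=[-3,2] → [-3,2] (was ⊥); enqueue [1]
  #4 pop 3: in=[-2,2] → [-1,3] (was ⊥); enqueue []
  #5 pop 4: in=[-1,3] → [-3,3] (was ⊥); enqueue [2]
  #6 pop 5: in=[-3,3] → [-3,3] (was [-2,2]); enqueue [3]
  #7 pop 6: in=[-3,3] → [-3,3] (was [-1,2]); enqueue [4]
  #8 pop 7: in=[-3,1] → [-3,3] (was ⊥); enqueue []
  #9 pop 1: in=[-3,2] → [-3,3] (was [-3,1]); enqueue [7]
  #10 pop 2: in=[-3,3] → [-3,3] (was [-3,2]); enqueue [1]
  #11 pop 3: in=[-3,3] → [-2,3] (was [-1,3]); enqueue []
  #12 pop 4: in=[-3,3] → [-3,3] (no change)
  #13 pop 7: in=[-3,3] → [-3,3] (no change)
  #14 pop 1: in=[-3,3] → [-3,3] (no change)

Fixpoint:
  val[0] = [-3,0]
  val[1] = [-3,3]
  val[2] = [-3,3]
  val[3] = [-2,3]
  val[4] = [-3,3]
  val[5] = [-3,3]
  val[6] = [-3,3]
  val[7] = [-3,3]

yes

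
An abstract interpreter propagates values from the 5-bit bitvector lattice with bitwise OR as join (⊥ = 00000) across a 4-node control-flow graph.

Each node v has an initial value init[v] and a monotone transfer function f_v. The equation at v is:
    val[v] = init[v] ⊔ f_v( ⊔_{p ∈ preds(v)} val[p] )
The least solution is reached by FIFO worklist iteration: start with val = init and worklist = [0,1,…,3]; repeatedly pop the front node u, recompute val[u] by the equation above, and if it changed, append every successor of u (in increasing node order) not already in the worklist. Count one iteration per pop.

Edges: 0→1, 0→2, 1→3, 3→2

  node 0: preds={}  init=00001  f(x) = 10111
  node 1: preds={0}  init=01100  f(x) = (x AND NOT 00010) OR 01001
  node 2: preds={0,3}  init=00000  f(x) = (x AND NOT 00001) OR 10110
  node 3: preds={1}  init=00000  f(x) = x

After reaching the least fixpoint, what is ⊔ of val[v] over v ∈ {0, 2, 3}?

11111

Iteration log — 5 steps:
  step 1. node 0  ⊔preds=00000  new=10111  old=00001  +wl: 
  step 2. node 1  ⊔preds=10111  new=11101  old=01100  +wl: 
  step 3. node 2  ⊔preds=10111  new=10110  old=00000  +wl: 
  step 4. node 3  ⊔preds=11101  new=11101  old=00000  +wl: 2
  step 5. node 2  ⊔preds=11111  new=11110  old=10110  +wl: 

Least fixpoint reached:
  node 0: 10111
  node 1: 11101
  node 2: 11110
  node 3: 11101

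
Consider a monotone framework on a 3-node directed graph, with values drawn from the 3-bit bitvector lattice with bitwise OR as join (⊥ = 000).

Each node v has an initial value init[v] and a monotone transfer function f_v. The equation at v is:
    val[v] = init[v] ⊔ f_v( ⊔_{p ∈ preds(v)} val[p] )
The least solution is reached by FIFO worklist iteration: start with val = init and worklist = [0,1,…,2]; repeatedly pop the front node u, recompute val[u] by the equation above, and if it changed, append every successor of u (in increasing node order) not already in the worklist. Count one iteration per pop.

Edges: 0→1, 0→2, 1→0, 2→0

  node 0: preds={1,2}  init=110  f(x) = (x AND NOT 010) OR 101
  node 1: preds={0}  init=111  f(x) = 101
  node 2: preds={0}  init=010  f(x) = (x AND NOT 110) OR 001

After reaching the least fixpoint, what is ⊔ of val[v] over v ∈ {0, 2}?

Trace (4 dequeues):
  [1] u=0 | in 111 | out 111 | prev 110 | push {}
  [2] u=1 | in 111 | out 111 | ==
  [3] u=2 | in 111 | out 011 | prev 010 | push {0}
  [4] u=0 | in 111 | out 111 | ==

Converged values:
  [0] 111
  [1] 111
  [2] 011

111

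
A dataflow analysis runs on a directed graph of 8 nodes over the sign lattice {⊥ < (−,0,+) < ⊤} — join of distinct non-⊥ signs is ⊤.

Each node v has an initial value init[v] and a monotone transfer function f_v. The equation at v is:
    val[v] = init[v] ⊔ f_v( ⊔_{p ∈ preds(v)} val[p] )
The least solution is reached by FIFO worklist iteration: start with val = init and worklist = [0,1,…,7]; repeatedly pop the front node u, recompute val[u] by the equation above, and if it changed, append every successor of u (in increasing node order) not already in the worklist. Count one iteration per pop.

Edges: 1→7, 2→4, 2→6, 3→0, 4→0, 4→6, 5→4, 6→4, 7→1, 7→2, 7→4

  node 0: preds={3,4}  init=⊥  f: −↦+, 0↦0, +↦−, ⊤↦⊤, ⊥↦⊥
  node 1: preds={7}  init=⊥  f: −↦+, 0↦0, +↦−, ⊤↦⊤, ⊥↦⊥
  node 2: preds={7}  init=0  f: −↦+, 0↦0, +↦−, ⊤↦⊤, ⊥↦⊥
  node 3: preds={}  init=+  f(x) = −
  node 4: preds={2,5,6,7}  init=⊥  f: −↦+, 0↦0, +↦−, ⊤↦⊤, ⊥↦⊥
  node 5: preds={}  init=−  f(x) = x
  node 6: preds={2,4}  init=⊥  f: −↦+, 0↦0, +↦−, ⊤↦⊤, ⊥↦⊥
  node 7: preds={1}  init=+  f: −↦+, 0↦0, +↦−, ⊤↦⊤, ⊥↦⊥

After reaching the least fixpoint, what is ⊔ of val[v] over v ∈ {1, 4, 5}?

⊤

Worklist (10 pops):
  #1 pop 0: in=+ → − (was ⊥); enqueue []
  #2 pop 1: in=+ → − (was ⊥); enqueue []
  #3 pop 2: in=+ → ⊤ (was 0); enqueue []
  #4 pop 3: in=⊥ → ⊤ (was +); enqueue [0]
  #5 pop 4: in=⊤ → ⊤ (was ⊥); enqueue []
  #6 pop 5: in=⊥ → − (no change)
  #7 pop 6: in=⊤ → ⊤ (was ⊥); enqueue [4]
  #8 pop 7: in=− → + (no change)
  #9 pop 0: in=⊤ → ⊤ (was −); enqueue []
  #10 pop 4: in=⊤ → ⊤ (no change)

Fixpoint:
  val[0] = ⊤
  val[1] = −
  val[2] = ⊤
  val[3] = ⊤
  val[4] = ⊤
  val[5] = −
  val[6] = ⊤
  val[7] = +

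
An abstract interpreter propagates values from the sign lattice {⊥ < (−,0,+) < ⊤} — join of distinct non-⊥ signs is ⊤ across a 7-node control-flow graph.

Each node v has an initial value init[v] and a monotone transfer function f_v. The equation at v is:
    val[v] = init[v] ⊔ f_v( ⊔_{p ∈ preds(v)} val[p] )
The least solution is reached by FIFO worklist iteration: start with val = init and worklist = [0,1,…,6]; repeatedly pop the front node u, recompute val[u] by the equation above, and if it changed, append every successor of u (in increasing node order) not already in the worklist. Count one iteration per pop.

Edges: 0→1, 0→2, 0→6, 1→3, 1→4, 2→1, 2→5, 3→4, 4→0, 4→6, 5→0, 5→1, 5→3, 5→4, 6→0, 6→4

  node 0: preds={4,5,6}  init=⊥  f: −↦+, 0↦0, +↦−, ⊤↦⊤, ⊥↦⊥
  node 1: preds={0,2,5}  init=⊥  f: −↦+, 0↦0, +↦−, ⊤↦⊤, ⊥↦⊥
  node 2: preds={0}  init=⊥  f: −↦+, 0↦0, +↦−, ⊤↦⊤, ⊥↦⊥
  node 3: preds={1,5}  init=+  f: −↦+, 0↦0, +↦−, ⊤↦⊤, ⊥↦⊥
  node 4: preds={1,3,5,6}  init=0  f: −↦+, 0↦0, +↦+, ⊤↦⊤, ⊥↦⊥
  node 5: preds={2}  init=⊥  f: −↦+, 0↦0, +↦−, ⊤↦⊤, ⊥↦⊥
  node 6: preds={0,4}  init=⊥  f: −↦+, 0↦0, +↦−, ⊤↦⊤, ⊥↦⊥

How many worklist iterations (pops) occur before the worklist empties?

Iteration log — 22 steps:
  step 1. node 0  ⊔preds=0  new=0  old=⊥  +wl: 
  step 2. node 1  ⊔preds=0  new=0  old=⊥  +wl: 
  step 3. node 2  ⊔preds=0  new=0  old=⊥  +wl: 1
  step 4. node 3  ⊔preds=0  new=⊤  old=+  +wl: 
  step 5. node 4  ⊔preds=⊤  new=⊤  old=0  +wl: 0
  step 6. node 5  ⊔preds=0  new=0  old=⊥  +wl: 3,4
  step 7. node 6  ⊔preds=⊤  new=⊤  old=⊥  +wl: 
  step 8. node 1  ⊔preds=0  new=0  stable
  step 9. node 0  ⊔preds=⊤  new=⊤  old=0  +wl: 1,2,6
  step 10. node 3  ⊔preds=0  new=⊤  stable
  step 11. node 4  ⊔preds=⊤  new=⊤  stable
  step 12. node 1  ⊔preds=⊤  new=⊤  old=0  +wl: 3,4
  step 13. node 2  ⊔preds=⊤  new=⊤  old=0  +wl: 1,5
  step 14. node 6  ⊔preds=⊤  new=⊤  stable
  step 15. node 3  ⊔preds=⊤  new=⊤  stable
  step 16. node 4  ⊔preds=⊤  new=⊤  stable
  step 17. node 1  ⊔preds=⊤  new=⊤  stable
  step 18. node 5  ⊔preds=⊤  new=⊤  old=0  +wl: 0,1,3,4
  step 19. node 0  ⊔preds=⊤  new=⊤  stable
  step 20. node 1  ⊔preds=⊤  new=⊤  stable
  step 21. node 3  ⊔preds=⊤  new=⊤  stable
  step 22. node 4  ⊔preds=⊤  new=⊤  stable

Least fixpoint reached:
  node 0: ⊤
  node 1: ⊤
  node 2: ⊤
  node 3: ⊤
  node 4: ⊤
  node 5: ⊤
  node 6: ⊤

22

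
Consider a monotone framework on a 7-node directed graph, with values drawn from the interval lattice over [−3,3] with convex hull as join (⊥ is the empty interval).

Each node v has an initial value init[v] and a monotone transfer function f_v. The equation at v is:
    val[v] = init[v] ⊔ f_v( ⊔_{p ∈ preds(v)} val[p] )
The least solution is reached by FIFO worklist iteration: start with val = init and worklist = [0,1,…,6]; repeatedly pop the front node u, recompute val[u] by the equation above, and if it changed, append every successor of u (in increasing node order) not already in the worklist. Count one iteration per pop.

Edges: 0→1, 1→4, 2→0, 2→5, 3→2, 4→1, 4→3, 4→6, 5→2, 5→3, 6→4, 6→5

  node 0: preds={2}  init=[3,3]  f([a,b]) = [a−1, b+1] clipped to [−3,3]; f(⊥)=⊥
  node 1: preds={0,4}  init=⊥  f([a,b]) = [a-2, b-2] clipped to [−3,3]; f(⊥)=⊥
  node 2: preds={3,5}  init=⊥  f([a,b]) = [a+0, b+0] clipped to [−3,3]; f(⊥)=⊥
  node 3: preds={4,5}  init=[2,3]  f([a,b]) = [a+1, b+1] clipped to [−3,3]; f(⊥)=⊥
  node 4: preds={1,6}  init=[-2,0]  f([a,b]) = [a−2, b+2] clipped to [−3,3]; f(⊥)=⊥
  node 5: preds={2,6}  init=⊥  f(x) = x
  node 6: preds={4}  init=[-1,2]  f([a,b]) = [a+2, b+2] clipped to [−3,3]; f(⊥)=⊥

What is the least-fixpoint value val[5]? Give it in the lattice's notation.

[-2,3]

Trace (21 dequeues):
  [1] u=0 | in ⊥ | out [3,3] | ==
  [2] u=1 | in [-2,3] | out [-3,1] | prev ⊥ | push {}
  [3] u=2 | in [2,3] | out [2,3] | prev ⊥ | push {0}
  [4] u=3 | in [-2,0] | out [-1,3] | prev [2,3] | push {2}
  [5] u=4 | in [-3,2] | out [-3,3] | prev [-2,0] | push {1,3}
  [6] u=5 | in [-1,3] | out [-1,3] | prev ⊥ | push {}
  [7] u=6 | in [-3,3] | out [-1,3] | prev [-1,2] | push {4,5}
  [8] u=0 | in [2,3] | out [1,3] | prev [3,3] | push {}
  [9] u=2 | in [-1,3] | out [-1,3] | prev [2,3] | push {0}
  [10] u=1 | in [-3,3] | out [-3,1] | ==
  [11] u=3 | in [-3,3] | out [-2,3] | prev [-1,3] | push {2}
  [12] u=4 | in [-3,3] | out [-3,3] | ==
  [13] u=5 | in [-1,3] | out [-1,3] | ==
  [14] u=0 | in [-1,3] | out [-2,3] | prev [1,3] | push {1}
  [15] u=2 | in [-2,3] | out [-2,3] | prev [-1,3] | push {0,5}
  [16] u=1 | in [-3,3] | out [-3,1] | ==
  [17] u=0 | in [-2,3] | out [-3,3] | prev [-2,3] | push {1}
  [18] u=5 | in [-2,3] | out [-2,3] | prev [-1,3] | push {2,3}
  [19] u=1 | in [-3,3] | out [-3,1] | ==
  [20] u=2 | in [-2,3] | out [-2,3] | ==
  [21] u=3 | in [-3,3] | out [-2,3] | ==

Converged values:
  [0] [-3,3]
  [1] [-3,1]
  [2] [-2,3]
  [3] [-2,3]
  [4] [-3,3]
  [5] [-2,3]
  [6] [-1,3]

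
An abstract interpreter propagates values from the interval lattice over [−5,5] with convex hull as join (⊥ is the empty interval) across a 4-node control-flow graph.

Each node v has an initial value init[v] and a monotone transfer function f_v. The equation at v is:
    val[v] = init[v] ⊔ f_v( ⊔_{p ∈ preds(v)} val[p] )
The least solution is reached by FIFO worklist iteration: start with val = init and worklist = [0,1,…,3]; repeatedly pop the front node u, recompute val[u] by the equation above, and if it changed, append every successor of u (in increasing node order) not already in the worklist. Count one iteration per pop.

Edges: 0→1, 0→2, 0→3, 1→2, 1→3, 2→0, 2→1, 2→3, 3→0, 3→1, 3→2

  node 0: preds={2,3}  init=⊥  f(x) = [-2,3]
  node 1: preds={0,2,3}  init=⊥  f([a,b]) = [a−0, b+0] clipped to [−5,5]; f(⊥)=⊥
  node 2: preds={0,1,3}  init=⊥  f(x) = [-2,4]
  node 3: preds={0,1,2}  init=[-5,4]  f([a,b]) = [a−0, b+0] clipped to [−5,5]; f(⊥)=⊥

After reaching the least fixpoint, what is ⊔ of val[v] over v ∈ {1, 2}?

Iteration log — 6 steps:
  step 1. node 0  ⊔preds=[-5,4]  new=[-2,3]  old=⊥  +wl: 
  step 2. node 1  ⊔preds=[-5,4]  new=[-5,4]  old=⊥  +wl: 
  step 3. node 2  ⊔preds=[-5,4]  new=[-2,4]  old=⊥  +wl: 0,1
  step 4. node 3  ⊔preds=[-5,4]  new=[-5,4]  stable
  step 5. node 0  ⊔preds=[-5,4]  new=[-2,3]  stable
  step 6. node 1  ⊔preds=[-5,4]  new=[-5,4]  stable

Least fixpoint reached:
  node 0: [-2,3]
  node 1: [-5,4]
  node 2: [-2,4]
  node 3: [-5,4]

[-5,4]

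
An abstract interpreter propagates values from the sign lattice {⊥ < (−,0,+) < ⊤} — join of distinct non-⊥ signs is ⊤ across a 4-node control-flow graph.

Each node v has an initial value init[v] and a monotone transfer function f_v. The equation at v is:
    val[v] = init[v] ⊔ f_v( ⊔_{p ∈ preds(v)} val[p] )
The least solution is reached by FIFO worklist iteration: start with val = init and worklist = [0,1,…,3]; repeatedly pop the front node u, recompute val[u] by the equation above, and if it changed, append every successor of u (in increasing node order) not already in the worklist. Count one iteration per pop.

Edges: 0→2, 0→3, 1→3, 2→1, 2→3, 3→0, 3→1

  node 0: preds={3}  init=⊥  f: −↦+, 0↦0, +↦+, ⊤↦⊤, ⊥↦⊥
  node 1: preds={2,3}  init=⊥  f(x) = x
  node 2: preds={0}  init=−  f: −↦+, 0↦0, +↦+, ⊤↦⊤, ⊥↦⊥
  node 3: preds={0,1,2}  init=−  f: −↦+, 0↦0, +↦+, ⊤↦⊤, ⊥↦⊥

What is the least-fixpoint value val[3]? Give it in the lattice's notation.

⊤

Worklist (8 pops):
  #1 pop 0: in=− → + (was ⊥); enqueue []
  #2 pop 1: in=− → − (was ⊥); enqueue []
  #3 pop 2: in=+ → ⊤ (was −); enqueue [1]
  #4 pop 3: in=⊤ → ⊤ (was −); enqueue [0]
  #5 pop 1: in=⊤ → ⊤ (was −); enqueue [3]
  #6 pop 0: in=⊤ → ⊤ (was +); enqueue [2]
  #7 pop 3: in=⊤ → ⊤ (no change)
  #8 pop 2: in=⊤ → ⊤ (no change)

Fixpoint:
  val[0] = ⊤
  val[1] = ⊤
  val[2] = ⊤
  val[3] = ⊤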